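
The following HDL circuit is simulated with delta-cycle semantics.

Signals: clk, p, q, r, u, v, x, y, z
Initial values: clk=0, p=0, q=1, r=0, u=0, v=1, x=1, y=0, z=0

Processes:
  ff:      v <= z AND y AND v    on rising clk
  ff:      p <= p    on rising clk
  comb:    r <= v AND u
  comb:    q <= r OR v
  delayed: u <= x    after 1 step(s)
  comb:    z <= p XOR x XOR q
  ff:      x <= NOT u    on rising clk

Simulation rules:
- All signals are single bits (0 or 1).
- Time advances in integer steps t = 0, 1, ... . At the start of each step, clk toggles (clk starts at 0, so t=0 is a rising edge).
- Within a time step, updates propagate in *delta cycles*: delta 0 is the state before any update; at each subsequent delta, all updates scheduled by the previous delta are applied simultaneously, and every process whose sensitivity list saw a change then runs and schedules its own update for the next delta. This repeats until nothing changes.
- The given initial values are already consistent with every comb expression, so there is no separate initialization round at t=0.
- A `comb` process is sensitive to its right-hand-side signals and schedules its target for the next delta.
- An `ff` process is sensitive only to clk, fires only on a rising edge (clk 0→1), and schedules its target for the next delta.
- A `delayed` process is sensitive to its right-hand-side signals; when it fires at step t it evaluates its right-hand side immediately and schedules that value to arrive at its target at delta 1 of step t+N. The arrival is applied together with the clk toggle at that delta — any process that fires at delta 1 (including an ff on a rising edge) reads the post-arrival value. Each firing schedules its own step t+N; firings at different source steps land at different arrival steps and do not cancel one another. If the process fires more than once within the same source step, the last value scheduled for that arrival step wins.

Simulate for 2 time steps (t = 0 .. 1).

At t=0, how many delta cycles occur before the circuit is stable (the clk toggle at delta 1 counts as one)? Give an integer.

[bits: p,x,u,v,z,y,clk,q,r]
t=0: Δ0=010100010 Δ1=010100110 Δ2=010000110 Δ3=010000100 Δ4=010010100 | 4Δ
t=1: Δ0=010010100 Δ1=010010000 | 1Δ

4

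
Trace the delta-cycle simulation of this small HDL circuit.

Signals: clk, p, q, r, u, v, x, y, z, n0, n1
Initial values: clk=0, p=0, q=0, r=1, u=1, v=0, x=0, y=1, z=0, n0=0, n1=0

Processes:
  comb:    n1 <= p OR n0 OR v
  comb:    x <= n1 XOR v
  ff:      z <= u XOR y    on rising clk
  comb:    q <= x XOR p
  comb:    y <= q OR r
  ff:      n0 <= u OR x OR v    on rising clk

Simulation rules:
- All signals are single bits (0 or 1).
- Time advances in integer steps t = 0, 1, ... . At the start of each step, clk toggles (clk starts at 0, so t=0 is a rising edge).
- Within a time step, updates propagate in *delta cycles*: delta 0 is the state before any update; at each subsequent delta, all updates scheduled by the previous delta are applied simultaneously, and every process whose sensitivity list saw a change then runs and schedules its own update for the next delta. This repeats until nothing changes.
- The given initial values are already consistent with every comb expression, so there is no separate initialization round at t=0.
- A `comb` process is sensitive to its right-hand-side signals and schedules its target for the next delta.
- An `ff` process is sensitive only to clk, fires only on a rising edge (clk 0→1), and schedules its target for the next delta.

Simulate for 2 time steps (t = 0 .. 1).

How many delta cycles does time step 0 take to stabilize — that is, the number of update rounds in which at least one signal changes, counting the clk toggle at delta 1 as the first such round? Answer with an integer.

t=0 Δ0: p=0 u=1 x=0 n0=0 clk=0 y=1 q=0 z=0 r=1 v=0 n1=0
  Δ1: clk:0→1
  Δ2: n0:0→1
  Δ3: n1:0→1
  Δ4: x:0→1
  Δ5: q:0→1
  (5Δ to stable)
t=1 Δ0: p=0 u=1 x=1 n0=1 clk=1 y=1 q=1 z=0 r=1 v=0 n1=1
  Δ1: clk:1→0
  (1Δ to stable)

5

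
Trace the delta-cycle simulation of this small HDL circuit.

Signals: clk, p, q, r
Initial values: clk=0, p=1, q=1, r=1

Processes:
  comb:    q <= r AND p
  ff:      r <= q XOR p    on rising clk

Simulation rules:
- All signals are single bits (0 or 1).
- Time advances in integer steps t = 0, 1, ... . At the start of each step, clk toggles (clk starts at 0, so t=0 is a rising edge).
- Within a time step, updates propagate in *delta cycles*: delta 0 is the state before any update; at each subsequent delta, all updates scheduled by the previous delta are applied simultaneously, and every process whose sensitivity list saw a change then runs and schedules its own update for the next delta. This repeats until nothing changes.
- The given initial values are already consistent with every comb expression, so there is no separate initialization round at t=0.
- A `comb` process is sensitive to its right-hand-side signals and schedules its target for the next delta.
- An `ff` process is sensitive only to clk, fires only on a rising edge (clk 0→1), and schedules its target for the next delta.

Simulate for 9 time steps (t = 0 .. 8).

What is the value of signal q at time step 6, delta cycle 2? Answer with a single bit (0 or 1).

[bits: r,clk,p,q]
t=0: Δ0=1011 Δ1=1111 Δ2=0111 Δ3=0110 | 3Δ
t=1: Δ0=0110 Δ1=0010 | 1Δ
t=2: Δ0=0010 Δ1=0110 Δ2=1110 Δ3=1111 | 3Δ
t=3: Δ0=1111 Δ1=1011 | 1Δ
t=4: Δ0=1011 Δ1=1111 Δ2=0111 Δ3=0110 | 3Δ
t=5: Δ0=0110 Δ1=0010 | 1Δ
t=6: Δ0=0010 Δ1=0110 Δ2=1110 Δ3=1111 | 3Δ
t=7: Δ0=1111 Δ1=1011 | 1Δ
t=8: Δ0=1011 Δ1=1111 Δ2=0111 Δ3=0110 | 3Δ

0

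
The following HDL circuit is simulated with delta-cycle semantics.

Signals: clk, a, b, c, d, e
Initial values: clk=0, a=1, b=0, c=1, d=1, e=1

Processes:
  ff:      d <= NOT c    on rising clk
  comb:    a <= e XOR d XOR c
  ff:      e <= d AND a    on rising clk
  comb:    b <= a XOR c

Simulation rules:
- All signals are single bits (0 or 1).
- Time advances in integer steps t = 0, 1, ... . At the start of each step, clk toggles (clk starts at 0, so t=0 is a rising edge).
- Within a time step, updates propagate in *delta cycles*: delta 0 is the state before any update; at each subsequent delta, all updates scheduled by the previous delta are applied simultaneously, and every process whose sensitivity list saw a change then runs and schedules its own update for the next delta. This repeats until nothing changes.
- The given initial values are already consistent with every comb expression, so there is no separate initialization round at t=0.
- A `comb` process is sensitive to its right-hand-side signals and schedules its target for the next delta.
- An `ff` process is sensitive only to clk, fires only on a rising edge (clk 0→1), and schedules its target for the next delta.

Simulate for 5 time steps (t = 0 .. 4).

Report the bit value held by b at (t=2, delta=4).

0

t=0 Δ0: d=1 c=1 a=1 e=1 b=0 clk=0
  Δ1: clk:0→1
  Δ2: d:1→0
  Δ3: a:1→0
  Δ4: b:0→1
  (4Δ to stable)
t=1 Δ0: d=0 c=1 a=0 e=1 b=1 clk=1
  Δ1: clk:1→0
  (1Δ to stable)
t=2 Δ0: d=0 c=1 a=0 e=1 b=1 clk=0
  Δ1: clk:0→1
  Δ2: e:1→0
  Δ3: a:0→1
  Δ4: b:1→0
  (4Δ to stable)
t=3 Δ0: d=0 c=1 a=1 e=0 b=0 clk=1
  Δ1: clk:1→0
  (1Δ to stable)
t=4 Δ0: d=0 c=1 a=1 e=0 b=0 clk=0
  Δ1: clk:0→1
  (1Δ to stable)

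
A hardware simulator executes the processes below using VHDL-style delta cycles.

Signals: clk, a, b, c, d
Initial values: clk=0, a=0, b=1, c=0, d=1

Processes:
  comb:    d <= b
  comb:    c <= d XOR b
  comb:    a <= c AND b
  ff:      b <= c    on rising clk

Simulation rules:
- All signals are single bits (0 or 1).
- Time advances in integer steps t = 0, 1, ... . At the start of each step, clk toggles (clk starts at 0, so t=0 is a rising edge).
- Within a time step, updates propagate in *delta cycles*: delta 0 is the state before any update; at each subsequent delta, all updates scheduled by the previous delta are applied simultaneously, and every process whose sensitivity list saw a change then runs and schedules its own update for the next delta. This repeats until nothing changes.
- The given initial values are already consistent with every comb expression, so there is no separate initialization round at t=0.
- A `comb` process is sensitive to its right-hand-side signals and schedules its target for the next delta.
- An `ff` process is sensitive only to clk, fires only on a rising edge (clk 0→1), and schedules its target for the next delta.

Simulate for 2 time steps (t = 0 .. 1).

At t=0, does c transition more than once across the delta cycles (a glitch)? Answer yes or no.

t0.Δ0 clk=0 b=1 a=0 d=1 c=0
t0.Δ1 clk=1 b=1 a=0 d=1 c=0
t0.Δ2 clk=1 b=0 a=0 d=1 c=0
t0.Δ3 clk=1 b=0 a=0 d=0 c=1
t0.Δ4 clk=1 b=0 a=0 d=0 c=0
t1.Δ0 clk=1 b=0 a=0 d=0 c=0
t1.Δ1 clk=0 b=0 a=0 d=0 c=0

yes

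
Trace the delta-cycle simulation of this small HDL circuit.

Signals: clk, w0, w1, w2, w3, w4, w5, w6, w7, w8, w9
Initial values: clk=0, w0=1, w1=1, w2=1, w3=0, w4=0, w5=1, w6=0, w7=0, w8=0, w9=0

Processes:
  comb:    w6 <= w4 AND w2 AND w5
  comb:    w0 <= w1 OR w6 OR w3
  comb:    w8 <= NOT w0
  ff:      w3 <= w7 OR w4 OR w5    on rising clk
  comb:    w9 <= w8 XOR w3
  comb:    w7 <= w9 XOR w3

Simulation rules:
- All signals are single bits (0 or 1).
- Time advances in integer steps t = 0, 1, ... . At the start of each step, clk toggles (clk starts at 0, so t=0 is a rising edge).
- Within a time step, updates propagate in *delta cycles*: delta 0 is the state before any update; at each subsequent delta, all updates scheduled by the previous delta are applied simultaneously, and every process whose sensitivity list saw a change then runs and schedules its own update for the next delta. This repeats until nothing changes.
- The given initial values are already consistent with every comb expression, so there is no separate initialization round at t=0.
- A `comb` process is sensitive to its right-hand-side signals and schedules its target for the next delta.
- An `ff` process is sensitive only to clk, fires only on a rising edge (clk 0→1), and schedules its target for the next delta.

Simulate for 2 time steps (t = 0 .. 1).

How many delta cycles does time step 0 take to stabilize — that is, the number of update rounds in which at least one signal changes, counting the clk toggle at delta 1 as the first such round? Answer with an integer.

4

t0.Δ0 w1=1 w8=0 w5=1 w3=0 w9=0 clk=0 w2=1 w7=0 w6=0 w0=1 w4=0
t0.Δ1 w1=1 w8=0 w5=1 w3=0 w9=0 clk=1 w2=1 w7=0 w6=0 w0=1 w4=0
t0.Δ2 w1=1 w8=0 w5=1 w3=1 w9=0 clk=1 w2=1 w7=0 w6=0 w0=1 w4=0
t0.Δ3 w1=1 w8=0 w5=1 w3=1 w9=1 clk=1 w2=1 w7=1 w6=0 w0=1 w4=0
t0.Δ4 w1=1 w8=0 w5=1 w3=1 w9=1 clk=1 w2=1 w7=0 w6=0 w0=1 w4=0
t1.Δ0 w1=1 w8=0 w5=1 w3=1 w9=1 clk=1 w2=1 w7=0 w6=0 w0=1 w4=0
t1.Δ1 w1=1 w8=0 w5=1 w3=1 w9=1 clk=0 w2=1 w7=0 w6=0 w0=1 w4=0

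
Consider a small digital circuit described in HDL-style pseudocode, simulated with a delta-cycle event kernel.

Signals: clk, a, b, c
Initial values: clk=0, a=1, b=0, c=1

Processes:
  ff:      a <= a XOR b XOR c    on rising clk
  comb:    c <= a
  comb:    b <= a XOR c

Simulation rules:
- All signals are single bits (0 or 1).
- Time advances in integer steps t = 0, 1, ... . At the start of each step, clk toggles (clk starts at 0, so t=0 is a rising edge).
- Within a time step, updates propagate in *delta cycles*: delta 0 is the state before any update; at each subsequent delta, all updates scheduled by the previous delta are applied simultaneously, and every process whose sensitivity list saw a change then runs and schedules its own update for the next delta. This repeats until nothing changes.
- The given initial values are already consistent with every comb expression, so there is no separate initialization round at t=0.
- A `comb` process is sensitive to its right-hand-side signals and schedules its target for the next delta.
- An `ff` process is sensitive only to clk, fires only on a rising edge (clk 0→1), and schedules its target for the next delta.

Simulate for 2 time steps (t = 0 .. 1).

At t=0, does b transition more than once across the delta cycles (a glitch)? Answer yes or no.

t=0 Δ0: b=0 a=1 c=1 clk=0
  Δ1: clk:0→1
  Δ2: a:1→0
  Δ3: b:0→1, c:1→0
  Δ4: b:1→0
  (4Δ to stable)
t=1 Δ0: b=0 a=0 c=0 clk=1
  Δ1: clk:1→0
  (1Δ to stable)

yes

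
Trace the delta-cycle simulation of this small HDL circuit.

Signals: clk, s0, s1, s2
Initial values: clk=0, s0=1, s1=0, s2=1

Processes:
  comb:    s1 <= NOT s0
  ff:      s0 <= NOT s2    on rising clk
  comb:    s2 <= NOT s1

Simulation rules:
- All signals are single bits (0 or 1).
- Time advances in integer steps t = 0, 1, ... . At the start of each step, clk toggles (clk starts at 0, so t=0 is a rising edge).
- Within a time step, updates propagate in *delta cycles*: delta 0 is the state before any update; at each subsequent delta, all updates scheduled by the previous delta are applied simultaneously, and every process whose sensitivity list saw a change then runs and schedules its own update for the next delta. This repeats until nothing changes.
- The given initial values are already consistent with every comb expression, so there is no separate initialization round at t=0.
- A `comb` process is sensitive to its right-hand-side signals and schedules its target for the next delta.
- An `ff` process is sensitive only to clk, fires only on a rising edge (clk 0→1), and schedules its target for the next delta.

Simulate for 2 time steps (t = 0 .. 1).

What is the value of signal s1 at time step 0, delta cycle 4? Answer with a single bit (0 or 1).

1

t0.Δ0 clk=0 s2=1 s1=0 s0=1
t0.Δ1 clk=1 s2=1 s1=0 s0=1
t0.Δ2 clk=1 s2=1 s1=0 s0=0
t0.Δ3 clk=1 s2=1 s1=1 s0=0
t0.Δ4 clk=1 s2=0 s1=1 s0=0
t1.Δ0 clk=1 s2=0 s1=1 s0=0
t1.Δ1 clk=0 s2=0 s1=1 s0=0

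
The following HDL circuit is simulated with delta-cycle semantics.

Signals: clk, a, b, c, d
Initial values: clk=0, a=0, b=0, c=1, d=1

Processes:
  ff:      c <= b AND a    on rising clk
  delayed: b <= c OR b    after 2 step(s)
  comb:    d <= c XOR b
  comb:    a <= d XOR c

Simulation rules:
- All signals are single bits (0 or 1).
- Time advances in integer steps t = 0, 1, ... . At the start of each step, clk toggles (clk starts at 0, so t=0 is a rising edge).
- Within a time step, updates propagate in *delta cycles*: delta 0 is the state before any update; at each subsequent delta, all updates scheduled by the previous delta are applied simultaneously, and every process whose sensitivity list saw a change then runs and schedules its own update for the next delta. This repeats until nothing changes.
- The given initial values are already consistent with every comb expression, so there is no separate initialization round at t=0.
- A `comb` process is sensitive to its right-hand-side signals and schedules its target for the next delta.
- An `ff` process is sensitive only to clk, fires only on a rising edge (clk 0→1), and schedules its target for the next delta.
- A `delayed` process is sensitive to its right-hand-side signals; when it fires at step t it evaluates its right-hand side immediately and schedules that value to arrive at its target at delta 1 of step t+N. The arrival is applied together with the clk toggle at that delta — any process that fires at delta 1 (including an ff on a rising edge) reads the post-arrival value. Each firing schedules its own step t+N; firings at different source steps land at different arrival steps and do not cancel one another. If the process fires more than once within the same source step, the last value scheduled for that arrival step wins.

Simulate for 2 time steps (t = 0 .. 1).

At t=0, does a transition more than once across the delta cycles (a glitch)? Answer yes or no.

yes

t=0 Δ0: d=1 clk=0 c=1 a=0 b=0
  Δ1: clk:0→1
  Δ2: c:1→0
  Δ3: d:1→0, a:0→1
  Δ4: a:1→0
  (4Δ to stable)
t=1 Δ0: d=0 clk=1 c=0 a=0 b=0
  Δ1: clk:1→0
  (1Δ to stable)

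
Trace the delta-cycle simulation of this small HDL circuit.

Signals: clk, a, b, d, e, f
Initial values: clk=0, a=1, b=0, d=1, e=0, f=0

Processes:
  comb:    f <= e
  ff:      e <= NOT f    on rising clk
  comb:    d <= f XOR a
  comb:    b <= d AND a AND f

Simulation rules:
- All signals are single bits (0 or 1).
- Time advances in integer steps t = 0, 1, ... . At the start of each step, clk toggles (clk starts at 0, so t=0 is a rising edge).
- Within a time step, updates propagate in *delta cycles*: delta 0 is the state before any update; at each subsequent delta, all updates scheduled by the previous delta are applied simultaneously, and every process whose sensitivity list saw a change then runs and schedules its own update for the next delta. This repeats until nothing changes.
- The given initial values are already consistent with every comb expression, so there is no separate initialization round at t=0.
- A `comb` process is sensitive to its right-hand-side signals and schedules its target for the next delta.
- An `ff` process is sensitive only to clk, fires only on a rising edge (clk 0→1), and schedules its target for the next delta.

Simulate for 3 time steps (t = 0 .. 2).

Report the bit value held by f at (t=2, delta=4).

0

t=0 Δ0: f=0 e=0 d=1 b=0 a=1 clk=0
  Δ1: clk:0→1
  Δ2: e:0→1
  Δ3: f:0→1
  Δ4: d:1→0, b:0→1
  Δ5: b:1→0
  (5Δ to stable)
t=1 Δ0: f=1 e=1 d=0 b=0 a=1 clk=1
  Δ1: clk:1→0
  (1Δ to stable)
t=2 Δ0: f=1 e=1 d=0 b=0 a=1 clk=0
  Δ1: clk:0→1
  Δ2: e:1→0
  Δ3: f:1→0
  Δ4: d:0→1
  (4Δ to stable)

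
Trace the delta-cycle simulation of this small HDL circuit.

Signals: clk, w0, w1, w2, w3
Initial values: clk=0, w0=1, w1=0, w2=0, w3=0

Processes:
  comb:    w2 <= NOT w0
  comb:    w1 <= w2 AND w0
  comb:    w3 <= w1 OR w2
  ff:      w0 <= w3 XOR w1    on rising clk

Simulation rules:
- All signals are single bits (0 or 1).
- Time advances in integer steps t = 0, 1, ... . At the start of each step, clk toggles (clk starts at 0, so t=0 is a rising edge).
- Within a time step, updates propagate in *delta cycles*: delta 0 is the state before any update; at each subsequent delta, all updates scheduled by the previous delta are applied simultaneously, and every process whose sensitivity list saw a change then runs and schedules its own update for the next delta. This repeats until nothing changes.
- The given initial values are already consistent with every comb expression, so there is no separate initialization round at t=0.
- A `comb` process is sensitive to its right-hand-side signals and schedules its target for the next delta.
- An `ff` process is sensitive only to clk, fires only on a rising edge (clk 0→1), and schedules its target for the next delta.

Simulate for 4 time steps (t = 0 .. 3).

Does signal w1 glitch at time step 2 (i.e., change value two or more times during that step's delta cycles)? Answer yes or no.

yes

t0.Δ0 w2=0 w1=0 w0=1 clk=0 w3=0
t0.Δ1 w2=0 w1=0 w0=1 clk=1 w3=0
t0.Δ2 w2=0 w1=0 w0=0 clk=1 w3=0
t0.Δ3 w2=1 w1=0 w0=0 clk=1 w3=0
t0.Δ4 w2=1 w1=0 w0=0 clk=1 w3=1
t1.Δ0 w2=1 w1=0 w0=0 clk=1 w3=1
t1.Δ1 w2=1 w1=0 w0=0 clk=0 w3=1
t2.Δ0 w2=1 w1=0 w0=0 clk=0 w3=1
t2.Δ1 w2=1 w1=0 w0=0 clk=1 w3=1
t2.Δ2 w2=1 w1=0 w0=1 clk=1 w3=1
t2.Δ3 w2=0 w1=1 w0=1 clk=1 w3=1
t2.Δ4 w2=0 w1=0 w0=1 clk=1 w3=1
t2.Δ5 w2=0 w1=0 w0=1 clk=1 w3=0
t3.Δ0 w2=0 w1=0 w0=1 clk=1 w3=0
t3.Δ1 w2=0 w1=0 w0=1 clk=0 w3=0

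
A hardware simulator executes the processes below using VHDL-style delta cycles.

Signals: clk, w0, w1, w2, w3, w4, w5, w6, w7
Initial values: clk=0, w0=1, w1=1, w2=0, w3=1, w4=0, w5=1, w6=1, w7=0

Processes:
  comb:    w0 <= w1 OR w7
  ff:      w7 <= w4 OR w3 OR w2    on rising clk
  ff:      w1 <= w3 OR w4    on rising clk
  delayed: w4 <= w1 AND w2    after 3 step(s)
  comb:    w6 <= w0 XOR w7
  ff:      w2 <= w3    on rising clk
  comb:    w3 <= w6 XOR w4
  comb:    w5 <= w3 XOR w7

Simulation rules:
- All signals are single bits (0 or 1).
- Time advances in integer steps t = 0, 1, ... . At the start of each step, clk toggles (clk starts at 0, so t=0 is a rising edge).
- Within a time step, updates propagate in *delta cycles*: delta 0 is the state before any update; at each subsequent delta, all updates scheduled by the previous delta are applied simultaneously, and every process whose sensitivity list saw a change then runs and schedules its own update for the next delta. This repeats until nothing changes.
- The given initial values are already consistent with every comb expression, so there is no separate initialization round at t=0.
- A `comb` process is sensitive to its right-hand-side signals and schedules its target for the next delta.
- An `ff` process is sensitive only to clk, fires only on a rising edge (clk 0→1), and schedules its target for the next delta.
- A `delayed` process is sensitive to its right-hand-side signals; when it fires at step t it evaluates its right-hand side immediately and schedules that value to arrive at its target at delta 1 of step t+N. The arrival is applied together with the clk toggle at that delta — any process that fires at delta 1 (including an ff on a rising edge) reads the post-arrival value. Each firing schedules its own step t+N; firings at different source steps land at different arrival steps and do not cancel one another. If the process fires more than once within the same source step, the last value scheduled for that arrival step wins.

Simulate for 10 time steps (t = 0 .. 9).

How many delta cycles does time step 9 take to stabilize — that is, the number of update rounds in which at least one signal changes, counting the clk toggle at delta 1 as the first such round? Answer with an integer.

3

[bits: clk,w7,w0,w3,w1,w6,w2,w4,w5]
t=0: Δ0=001111001 Δ1=101111001 Δ2=111111101 Δ3=111110100 Δ4=111010100 Δ5=111010101 | 5Δ
t=1: Δ0=111010101 Δ1=011010101 | 1Δ
t=2: Δ0=011010101 Δ1=111010101 Δ2=111000001 | 2Δ
t=3: Δ0=111000001 Δ1=011000011 Δ2=011100011 Δ3=011100010 | 3Δ
t=4: Δ0=011100010 Δ1=111100010 Δ2=111110110 | 2Δ
t=5: Δ0=111110110 Δ1=011110100 Δ2=011010100 Δ3=011010101 | 3Δ
t=6: Δ0=011010101 Δ1=111010101 Δ2=111000001 | 2Δ
t=7: Δ0=111000001 Δ1=011000011 Δ2=011100011 Δ3=011100010 | 3Δ
t=8: Δ0=011100010 Δ1=111100010 Δ2=111110110 | 2Δ
t=9: Δ0=111110110 Δ1=011110100 Δ2=011010100 Δ3=011010101 | 3Δ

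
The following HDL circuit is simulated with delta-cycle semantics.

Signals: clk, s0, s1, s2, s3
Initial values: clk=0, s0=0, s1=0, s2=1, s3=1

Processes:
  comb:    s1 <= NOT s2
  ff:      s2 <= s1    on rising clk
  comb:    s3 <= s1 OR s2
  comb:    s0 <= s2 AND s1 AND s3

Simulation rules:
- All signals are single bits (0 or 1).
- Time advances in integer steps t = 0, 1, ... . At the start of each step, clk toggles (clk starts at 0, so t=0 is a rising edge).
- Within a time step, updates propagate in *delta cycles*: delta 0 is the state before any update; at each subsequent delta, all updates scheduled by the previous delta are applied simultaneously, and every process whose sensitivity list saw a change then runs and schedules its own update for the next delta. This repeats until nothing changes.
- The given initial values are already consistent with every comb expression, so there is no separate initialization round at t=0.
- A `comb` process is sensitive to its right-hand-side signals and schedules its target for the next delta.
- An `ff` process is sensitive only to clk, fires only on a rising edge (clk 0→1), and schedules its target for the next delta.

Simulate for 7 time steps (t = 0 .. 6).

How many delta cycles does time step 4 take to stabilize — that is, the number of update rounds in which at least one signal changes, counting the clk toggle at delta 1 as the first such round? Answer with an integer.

t=0 Δ0: clk=0 s1=0 s2=1 s3=1 s0=0
  Δ1: clk:0→1
  Δ2: s2:1→0
  Δ3: s1:0→1, s3:1→0
  Δ4: s3:0→1
  (4Δ to stable)
t=1 Δ0: clk=1 s1=1 s2=0 s3=1 s0=0
  Δ1: clk:1→0
  (1Δ to stable)
t=2 Δ0: clk=0 s1=1 s2=0 s3=1 s0=0
  Δ1: clk:0→1
  Δ2: s2:0→1
  Δ3: s1:1→0, s0:0→1
  Δ4: s0:1→0
  (4Δ to stable)
t=3 Δ0: clk=1 s1=0 s2=1 s3=1 s0=0
  Δ1: clk:1→0
  (1Δ to stable)
t=4 Δ0: clk=0 s1=0 s2=1 s3=1 s0=0
  Δ1: clk:0→1
  Δ2: s2:1→0
  Δ3: s1:0→1, s3:1→0
  Δ4: s3:0→1
  (4Δ to stable)
t=5 Δ0: clk=1 s1=1 s2=0 s3=1 s0=0
  Δ1: clk:1→0
  (1Δ to stable)
t=6 Δ0: clk=0 s1=1 s2=0 s3=1 s0=0
  Δ1: clk:0→1
  Δ2: s2:0→1
  Δ3: s1:1→0, s0:0→1
  Δ4: s0:1→0
  (4Δ to stable)

4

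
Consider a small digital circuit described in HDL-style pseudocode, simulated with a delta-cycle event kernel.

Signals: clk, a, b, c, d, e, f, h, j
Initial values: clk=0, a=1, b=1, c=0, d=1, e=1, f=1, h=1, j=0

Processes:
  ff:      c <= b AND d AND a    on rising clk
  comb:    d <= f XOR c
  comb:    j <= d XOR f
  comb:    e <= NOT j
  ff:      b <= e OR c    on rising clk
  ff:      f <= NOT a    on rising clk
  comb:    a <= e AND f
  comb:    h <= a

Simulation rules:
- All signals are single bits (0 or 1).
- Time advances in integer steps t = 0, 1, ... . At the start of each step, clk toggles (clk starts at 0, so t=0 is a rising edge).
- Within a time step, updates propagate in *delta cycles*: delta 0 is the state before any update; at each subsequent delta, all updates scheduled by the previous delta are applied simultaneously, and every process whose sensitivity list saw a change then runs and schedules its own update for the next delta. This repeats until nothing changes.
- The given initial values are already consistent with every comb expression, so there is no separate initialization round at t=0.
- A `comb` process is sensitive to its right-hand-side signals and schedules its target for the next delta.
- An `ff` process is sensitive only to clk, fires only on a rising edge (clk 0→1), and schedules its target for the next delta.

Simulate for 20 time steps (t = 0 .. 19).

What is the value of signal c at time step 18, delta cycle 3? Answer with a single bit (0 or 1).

0

t=0 Δ0: a=1 e=1 j=0 h=1 clk=0 b=1 c=0 d=1 f=1
  Δ1: clk:0→1
  Δ2: c:0→1, f:1→0
  Δ3: a:1→0, j:0→1
  Δ4: e:1→0, h:1→0
  (4Δ to stable)
t=1 Δ0: a=0 e=0 j=1 h=0 clk=1 b=1 c=1 d=1 f=0
  Δ1: clk:1→0
  (1Δ to stable)
t=2 Δ0: a=0 e=0 j=1 h=0 clk=0 b=1 c=1 d=1 f=0
  Δ1: clk:0→1
  Δ2: c:1→0, f:0→1
  Δ3: j:1→0
  Δ4: e:0→1
  Δ5: a:0→1
  Δ6: h:0→1
  (6Δ to stable)
t=3 Δ0: a=1 e=1 j=0 h=1 clk=1 b=1 c=0 d=1 f=1
  Δ1: clk:1→0
  (1Δ to stable)
t=4 Δ0: a=1 e=1 j=0 h=1 clk=0 b=1 c=0 d=1 f=1
  Δ1: clk:0→1
  Δ2: c:0→1, f:1→0
  Δ3: a:1→0, j:0→1
  Δ4: e:1→0, h:1→0
  (4Δ to stable)
t=5 Δ0: a=0 e=0 j=1 h=0 clk=1 b=1 c=1 d=1 f=0
  Δ1: clk:1→0
  (1Δ to stable)
t=6 Δ0: a=0 e=0 j=1 h=0 clk=0 b=1 c=1 d=1 f=0
  Δ1: clk:0→1
  Δ2: c:1→0, f:0→1
  Δ3: j:1→0
  Δ4: e:0→1
  Δ5: a:0→1
  Δ6: h:0→1
  (6Δ to stable)
t=7 Δ0: a=1 e=1 j=0 h=1 clk=1 b=1 c=0 d=1 f=1
  Δ1: clk:1→0
  (1Δ to stable)
t=8 Δ0: a=1 e=1 j=0 h=1 clk=0 b=1 c=0 d=1 f=1
  Δ1: clk:0→1
  Δ2: c:0→1, f:1→0
  Δ3: a:1→0, j:0→1
  Δ4: e:1→0, h:1→0
  (4Δ to stable)
t=9 Δ0: a=0 e=0 j=1 h=0 clk=1 b=1 c=1 d=1 f=0
  Δ1: clk:1→0
  (1Δ to stable)
t=10 Δ0: a=0 e=0 j=1 h=0 clk=0 b=1 c=1 d=1 f=0
  Δ1: clk:0→1
  Δ2: c:1→0, f:0→1
  Δ3: j:1→0
  Δ4: e:0→1
  Δ5: a:0→1
  Δ6: h:0→1
  (6Δ to stable)
t=11 Δ0: a=1 e=1 j=0 h=1 clk=1 b=1 c=0 d=1 f=1
  Δ1: clk:1→0
  (1Δ to stable)
t=12 Δ0: a=1 e=1 j=0 h=1 clk=0 b=1 c=0 d=1 f=1
  Δ1: clk:0→1
  Δ2: c:0→1, f:1→0
  Δ3: a:1→0, j:0→1
  Δ4: e:1→0, h:1→0
  (4Δ to stable)
t=13 Δ0: a=0 e=0 j=1 h=0 clk=1 b=1 c=1 d=1 f=0
  Δ1: clk:1→0
  (1Δ to stable)
t=14 Δ0: a=0 e=0 j=1 h=0 clk=0 b=1 c=1 d=1 f=0
  Δ1: clk:0→1
  Δ2: c:1→0, f:0→1
  Δ3: j:1→0
  Δ4: e:0→1
  Δ5: a:0→1
  Δ6: h:0→1
  (6Δ to stable)
t=15 Δ0: a=1 e=1 j=0 h=1 clk=1 b=1 c=0 d=1 f=1
  Δ1: clk:1→0
  (1Δ to stable)
t=16 Δ0: a=1 e=1 j=0 h=1 clk=0 b=1 c=0 d=1 f=1
  Δ1: clk:0→1
  Δ2: c:0→1, f:1→0
  Δ3: a:1→0, j:0→1
  Δ4: e:1→0, h:1→0
  (4Δ to stable)
t=17 Δ0: a=0 e=0 j=1 h=0 clk=1 b=1 c=1 d=1 f=0
  Δ1: clk:1→0
  (1Δ to stable)
t=18 Δ0: a=0 e=0 j=1 h=0 clk=0 b=1 c=1 d=1 f=0
  Δ1: clk:0→1
  Δ2: c:1→0, f:0→1
  Δ3: j:1→0
  Δ4: e:0→1
  Δ5: a:0→1
  Δ6: h:0→1
  (6Δ to stable)
t=19 Δ0: a=1 e=1 j=0 h=1 clk=1 b=1 c=0 d=1 f=1
  Δ1: clk:1→0
  (1Δ to stable)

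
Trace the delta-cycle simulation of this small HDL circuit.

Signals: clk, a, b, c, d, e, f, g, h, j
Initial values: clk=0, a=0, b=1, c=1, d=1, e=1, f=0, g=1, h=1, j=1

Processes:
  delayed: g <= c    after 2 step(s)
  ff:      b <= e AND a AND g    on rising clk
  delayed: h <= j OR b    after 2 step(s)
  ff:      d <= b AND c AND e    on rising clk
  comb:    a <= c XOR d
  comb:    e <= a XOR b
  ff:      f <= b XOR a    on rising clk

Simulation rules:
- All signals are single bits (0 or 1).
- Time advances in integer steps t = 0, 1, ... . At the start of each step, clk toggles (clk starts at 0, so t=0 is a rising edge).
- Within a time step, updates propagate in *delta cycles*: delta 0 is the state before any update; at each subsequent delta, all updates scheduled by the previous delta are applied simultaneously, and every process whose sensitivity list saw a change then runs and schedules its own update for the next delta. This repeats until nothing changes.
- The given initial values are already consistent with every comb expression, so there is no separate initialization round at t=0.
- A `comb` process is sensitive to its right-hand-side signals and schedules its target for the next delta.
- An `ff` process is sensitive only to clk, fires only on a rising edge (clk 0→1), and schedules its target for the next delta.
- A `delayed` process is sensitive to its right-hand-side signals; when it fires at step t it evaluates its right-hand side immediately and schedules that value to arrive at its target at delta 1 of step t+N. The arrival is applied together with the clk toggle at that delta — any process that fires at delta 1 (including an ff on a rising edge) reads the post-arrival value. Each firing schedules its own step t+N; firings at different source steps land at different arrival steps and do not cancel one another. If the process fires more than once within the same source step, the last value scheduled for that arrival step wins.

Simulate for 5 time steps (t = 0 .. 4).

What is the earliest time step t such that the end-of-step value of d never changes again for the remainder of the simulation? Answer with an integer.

[bits: clk,h,e,g,c,d,j,f,b,a]
t=0: Δ0=0111111010 Δ1=1111111010 Δ2=1111111100 Δ3=1101111100 | 3Δ
t=1: Δ0=1101111100 Δ1=0101111100 | 1Δ
t=2: Δ0=0101111100 Δ1=1101111100 Δ2=1101101000 Δ3=1101101001 Δ4=1111101001 | 4Δ
t=3: Δ0=1111101001 Δ1=0111101001 | 1Δ
t=4: Δ0=0111101001 Δ1=1111101001 Δ2=1111101111 Δ3=1101101111 | 3Δ

2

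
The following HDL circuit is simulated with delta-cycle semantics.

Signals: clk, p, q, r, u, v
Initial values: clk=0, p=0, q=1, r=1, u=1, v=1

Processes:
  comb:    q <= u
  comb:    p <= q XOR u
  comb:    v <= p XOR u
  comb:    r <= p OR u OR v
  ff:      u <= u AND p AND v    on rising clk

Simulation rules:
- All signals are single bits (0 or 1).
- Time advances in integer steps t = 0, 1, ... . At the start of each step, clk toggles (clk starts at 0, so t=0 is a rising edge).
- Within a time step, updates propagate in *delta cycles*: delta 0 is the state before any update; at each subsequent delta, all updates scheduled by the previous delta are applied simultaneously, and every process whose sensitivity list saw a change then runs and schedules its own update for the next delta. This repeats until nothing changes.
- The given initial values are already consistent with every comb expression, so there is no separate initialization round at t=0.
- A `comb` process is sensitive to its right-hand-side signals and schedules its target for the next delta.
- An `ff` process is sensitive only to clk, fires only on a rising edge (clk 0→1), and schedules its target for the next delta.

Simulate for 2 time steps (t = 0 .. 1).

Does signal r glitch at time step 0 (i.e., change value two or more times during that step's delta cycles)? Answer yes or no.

no

t0.Δ0 p=0 q=1 clk=0 v=1 r=1 u=1
t0.Δ1 p=0 q=1 clk=1 v=1 r=1 u=1
t0.Δ2 p=0 q=1 clk=1 v=1 r=1 u=0
t0.Δ3 p=1 q=0 clk=1 v=0 r=1 u=0
t0.Δ4 p=0 q=0 clk=1 v=1 r=1 u=0
t0.Δ5 p=0 q=0 clk=1 v=0 r=1 u=0
t0.Δ6 p=0 q=0 clk=1 v=0 r=0 u=0
t1.Δ0 p=0 q=0 clk=1 v=0 r=0 u=0
t1.Δ1 p=0 q=0 clk=0 v=0 r=0 u=0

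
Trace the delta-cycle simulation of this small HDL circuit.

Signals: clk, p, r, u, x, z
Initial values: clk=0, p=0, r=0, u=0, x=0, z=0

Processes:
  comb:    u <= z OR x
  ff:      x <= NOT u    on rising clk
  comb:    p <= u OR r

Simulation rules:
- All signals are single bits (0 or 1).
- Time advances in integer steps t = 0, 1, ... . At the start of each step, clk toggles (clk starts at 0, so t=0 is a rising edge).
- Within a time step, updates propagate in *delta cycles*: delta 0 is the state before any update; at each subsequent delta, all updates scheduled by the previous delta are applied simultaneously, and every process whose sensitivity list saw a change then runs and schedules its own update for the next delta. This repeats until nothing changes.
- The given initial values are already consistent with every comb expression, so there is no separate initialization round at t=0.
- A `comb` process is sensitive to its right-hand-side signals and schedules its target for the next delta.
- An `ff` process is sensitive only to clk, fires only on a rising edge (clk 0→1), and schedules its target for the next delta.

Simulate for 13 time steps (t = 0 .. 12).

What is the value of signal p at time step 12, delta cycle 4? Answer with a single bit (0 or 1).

1

[bits: z,p,u,clk,r,x]
t=0: Δ0=000000 Δ1=000100 Δ2=000101 Δ3=001101 Δ4=011101 | 4Δ
t=1: Δ0=011101 Δ1=011001 | 1Δ
t=2: Δ0=011001 Δ1=011101 Δ2=011100 Δ3=010100 Δ4=000100 | 4Δ
t=3: Δ0=000100 Δ1=000000 | 1Δ
t=4: Δ0=000000 Δ1=000100 Δ2=000101 Δ3=001101 Δ4=011101 | 4Δ
t=5: Δ0=011101 Δ1=011001 | 1Δ
t=6: Δ0=011001 Δ1=011101 Δ2=011100 Δ3=010100 Δ4=000100 | 4Δ
t=7: Δ0=000100 Δ1=000000 | 1Δ
t=8: Δ0=000000 Δ1=000100 Δ2=000101 Δ3=001101 Δ4=011101 | 4Δ
t=9: Δ0=011101 Δ1=011001 | 1Δ
t=10: Δ0=011001 Δ1=011101 Δ2=011100 Δ3=010100 Δ4=000100 | 4Δ
t=11: Δ0=000100 Δ1=000000 | 1Δ
t=12: Δ0=000000 Δ1=000100 Δ2=000101 Δ3=001101 Δ4=011101 | 4Δ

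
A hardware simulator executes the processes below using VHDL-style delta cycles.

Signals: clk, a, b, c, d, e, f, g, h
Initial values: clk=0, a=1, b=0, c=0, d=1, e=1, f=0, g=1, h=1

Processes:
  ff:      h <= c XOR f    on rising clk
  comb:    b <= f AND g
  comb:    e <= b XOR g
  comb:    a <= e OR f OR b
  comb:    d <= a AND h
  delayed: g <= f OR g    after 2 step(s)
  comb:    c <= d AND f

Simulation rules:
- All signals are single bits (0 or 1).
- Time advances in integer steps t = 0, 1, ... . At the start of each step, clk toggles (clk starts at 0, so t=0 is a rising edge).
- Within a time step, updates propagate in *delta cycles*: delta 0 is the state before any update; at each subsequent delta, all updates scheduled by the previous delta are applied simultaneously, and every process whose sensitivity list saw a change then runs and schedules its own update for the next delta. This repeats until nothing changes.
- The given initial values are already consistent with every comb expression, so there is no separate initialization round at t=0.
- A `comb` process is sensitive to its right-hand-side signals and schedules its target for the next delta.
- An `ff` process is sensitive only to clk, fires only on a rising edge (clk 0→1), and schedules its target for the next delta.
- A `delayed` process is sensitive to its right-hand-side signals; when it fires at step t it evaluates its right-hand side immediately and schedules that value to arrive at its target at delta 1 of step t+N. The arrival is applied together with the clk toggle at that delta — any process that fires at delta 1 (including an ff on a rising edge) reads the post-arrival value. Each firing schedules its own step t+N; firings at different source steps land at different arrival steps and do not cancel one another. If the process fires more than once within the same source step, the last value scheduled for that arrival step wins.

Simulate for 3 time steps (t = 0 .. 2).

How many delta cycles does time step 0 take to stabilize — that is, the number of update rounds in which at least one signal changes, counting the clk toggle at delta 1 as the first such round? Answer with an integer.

3

[bits: c,b,d,clk,e,a,h,g,f]
t=0: Δ0=001011110 Δ1=001111110 Δ2=001111010 Δ3=000111010 | 3Δ
t=1: Δ0=000111010 Δ1=000011010 | 1Δ
t=2: Δ0=000011010 Δ1=000111010 | 1Δ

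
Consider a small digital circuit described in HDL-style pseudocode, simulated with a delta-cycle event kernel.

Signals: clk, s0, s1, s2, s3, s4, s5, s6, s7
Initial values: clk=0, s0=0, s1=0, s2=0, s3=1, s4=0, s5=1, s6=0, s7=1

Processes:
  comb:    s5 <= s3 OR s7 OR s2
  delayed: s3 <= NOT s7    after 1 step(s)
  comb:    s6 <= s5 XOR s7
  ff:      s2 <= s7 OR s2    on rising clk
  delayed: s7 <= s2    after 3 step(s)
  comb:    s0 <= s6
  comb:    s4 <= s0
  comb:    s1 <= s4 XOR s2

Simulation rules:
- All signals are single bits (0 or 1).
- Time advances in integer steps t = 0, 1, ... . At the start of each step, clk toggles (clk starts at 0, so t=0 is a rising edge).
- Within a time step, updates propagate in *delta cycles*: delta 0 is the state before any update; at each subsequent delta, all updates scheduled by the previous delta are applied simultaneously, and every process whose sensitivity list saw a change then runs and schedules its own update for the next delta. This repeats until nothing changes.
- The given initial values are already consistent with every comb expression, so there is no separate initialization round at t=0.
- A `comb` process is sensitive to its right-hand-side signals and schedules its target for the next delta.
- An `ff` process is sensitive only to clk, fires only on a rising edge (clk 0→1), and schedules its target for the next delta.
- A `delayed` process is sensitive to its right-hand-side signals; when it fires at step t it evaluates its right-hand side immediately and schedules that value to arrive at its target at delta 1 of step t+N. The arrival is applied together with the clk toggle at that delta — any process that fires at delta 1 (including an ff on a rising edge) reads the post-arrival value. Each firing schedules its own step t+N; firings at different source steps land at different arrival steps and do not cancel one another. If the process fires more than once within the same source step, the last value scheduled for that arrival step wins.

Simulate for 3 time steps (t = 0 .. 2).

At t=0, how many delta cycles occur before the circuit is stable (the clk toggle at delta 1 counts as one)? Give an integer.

t=0 Δ0: s1=0 s7=1 clk=0 s5=1 s6=0 s3=1 s2=0 s4=0 s0=0
  Δ1: clk:0→1
  Δ2: s2:0→1
  Δ3: s1:0→1
  (3Δ to stable)
t=1 Δ0: s1=1 s7=1 clk=1 s5=1 s6=0 s3=1 s2=1 s4=0 s0=0
  Δ1: clk:1→0
  (1Δ to stable)
t=2 Δ0: s1=1 s7=1 clk=0 s5=1 s6=0 s3=1 s2=1 s4=0 s0=0
  Δ1: clk:0→1
  (1Δ to stable)

3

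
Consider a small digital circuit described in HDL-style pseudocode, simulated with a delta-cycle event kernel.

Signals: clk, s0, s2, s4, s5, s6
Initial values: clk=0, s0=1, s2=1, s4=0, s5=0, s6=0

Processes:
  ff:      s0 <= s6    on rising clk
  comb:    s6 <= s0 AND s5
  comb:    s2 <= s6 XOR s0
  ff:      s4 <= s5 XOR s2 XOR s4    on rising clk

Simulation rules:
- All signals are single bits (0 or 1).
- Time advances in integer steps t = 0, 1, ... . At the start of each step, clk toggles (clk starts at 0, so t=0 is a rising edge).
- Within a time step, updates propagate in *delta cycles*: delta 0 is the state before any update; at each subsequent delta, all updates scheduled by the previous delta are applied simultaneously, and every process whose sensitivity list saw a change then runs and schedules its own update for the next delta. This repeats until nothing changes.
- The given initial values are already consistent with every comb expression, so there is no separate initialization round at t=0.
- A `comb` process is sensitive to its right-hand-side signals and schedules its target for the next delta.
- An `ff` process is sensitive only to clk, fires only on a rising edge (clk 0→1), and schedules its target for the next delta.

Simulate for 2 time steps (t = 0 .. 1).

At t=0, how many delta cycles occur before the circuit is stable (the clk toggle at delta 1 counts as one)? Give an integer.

3

t0.Δ0 s5=0 s4=0 s6=0 s2=1 s0=1 clk=0
t0.Δ1 s5=0 s4=0 s6=0 s2=1 s0=1 clk=1
t0.Δ2 s5=0 s4=1 s6=0 s2=1 s0=0 clk=1
t0.Δ3 s5=0 s4=1 s6=0 s2=0 s0=0 clk=1
t1.Δ0 s5=0 s4=1 s6=0 s2=0 s0=0 clk=1
t1.Δ1 s5=0 s4=1 s6=0 s2=0 s0=0 clk=0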